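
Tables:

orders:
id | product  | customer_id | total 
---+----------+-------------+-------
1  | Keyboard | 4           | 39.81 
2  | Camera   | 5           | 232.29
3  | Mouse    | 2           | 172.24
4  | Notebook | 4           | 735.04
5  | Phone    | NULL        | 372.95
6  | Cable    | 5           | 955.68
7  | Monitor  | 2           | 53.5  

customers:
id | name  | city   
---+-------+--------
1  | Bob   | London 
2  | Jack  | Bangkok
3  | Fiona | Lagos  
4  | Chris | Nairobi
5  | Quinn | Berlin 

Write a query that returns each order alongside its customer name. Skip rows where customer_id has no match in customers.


INNER JOIN keeps only orders rows whose customer_id matches an id in customers. Walk through each order:
  - order 1 (Keyboard): customer_id=4 -> matches Chris
  - order 2 (Camera): customer_id=5 -> matches Quinn
  - order 3 (Mouse): customer_id=2 -> matches Jack
  - order 4 (Notebook): customer_id=4 -> matches Chris
  - order 5 (Phone): customer_id=NULL, no match -> dropped
  - order 6 (Cable): customer_id=5 -> matches Quinn
  - order 7 (Monitor): customer_id=2 -> matches Jack
So 1 of 7 rows is dropped.

SQL:
SELECT a.product, b.name AS customer
FROM orders a
INNER JOIN customers b ON a.customer_id = b.id

Result:
product  | customer
---------+---------
Keyboard | Chris   
Camera   | Quinn   
Mouse    | Jack    
Notebook | Chris   
Cable    | Quinn   
Monitor  | Jack    


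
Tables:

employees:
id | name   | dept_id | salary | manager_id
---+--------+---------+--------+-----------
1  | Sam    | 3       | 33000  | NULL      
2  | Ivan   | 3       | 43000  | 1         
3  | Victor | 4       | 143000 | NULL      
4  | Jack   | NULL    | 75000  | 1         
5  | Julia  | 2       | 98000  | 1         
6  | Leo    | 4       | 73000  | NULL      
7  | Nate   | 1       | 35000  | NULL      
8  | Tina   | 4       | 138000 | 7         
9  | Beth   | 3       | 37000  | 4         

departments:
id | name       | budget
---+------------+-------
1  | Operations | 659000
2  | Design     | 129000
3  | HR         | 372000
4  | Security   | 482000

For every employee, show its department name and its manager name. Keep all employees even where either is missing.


Two LEFT JOINs from the same base table employees: one to departments via dept_id, one to employees itself via manager_id. Both are LEFT so every employee is preserved.
Match against departments:
  - employee 1 (Sam): dept_id=3 -> matches HR
  - employee 2 (Ivan): dept_id=3 -> matches HR
  - employee 3 (Victor): dept_id=4 -> matches Security
  - employee 4 (Jack): dept_id=NULL, no match -> kept with NULL
  - employee 5 (Julia): dept_id=2 -> matches Design
  - employee 6 (Leo): dept_id=4 -> matches Security
  - employee 7 (Nate): dept_id=1 -> matches Operations
  - employee 8 (Tina): dept_id=4 -> matches Security
  - employee 9 (Beth): dept_id=3 -> matches HR
Match against employees (self):
  - employee 1 (Sam): manager_id=NULL -> NULL
  - employee 2 (Ivan): manager_id=1 -> Sam
  - employee 3 (Victor): manager_id=NULL -> NULL
  - employee 4 (Jack): manager_id=1 -> Sam
  - employee 5 (Julia): manager_id=1 -> Sam
  - employee 6 (Leo): manager_id=NULL -> NULL
  - employee 7 (Nate): manager_id=NULL -> NULL
  - employee 8 (Tina): manager_id=7 -> Nate
  - employee 9 (Beth): manager_id=4 -> Jack

SQL:
SELECT a.name, b.name AS department, c.name AS manager
FROM employees a
LEFT JOIN departments b ON a.dept_id = b.id
LEFT JOIN employees c ON a.manager_id = c.id

Result:
name   | department | manager
-------+------------+--------
Sam    | HR         | NULL   
Ivan   | HR         | Sam    
Victor | Security   | NULL   
Jack   | NULL       | Sam    
Julia  | Design     | Sam    
Leo    | Security   | NULL   
Nate   | Operations | NULL   
Tina   | Security   | Nate   
Beth   | HR         | Jack   


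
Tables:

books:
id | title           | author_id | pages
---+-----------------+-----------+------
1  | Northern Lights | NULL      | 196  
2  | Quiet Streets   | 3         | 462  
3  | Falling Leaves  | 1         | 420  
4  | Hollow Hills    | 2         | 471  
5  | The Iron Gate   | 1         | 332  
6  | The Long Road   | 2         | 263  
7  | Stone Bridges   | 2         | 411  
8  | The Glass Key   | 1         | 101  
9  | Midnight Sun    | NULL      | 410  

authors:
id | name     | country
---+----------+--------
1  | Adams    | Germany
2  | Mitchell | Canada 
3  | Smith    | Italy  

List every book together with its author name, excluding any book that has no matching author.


INNER JOIN keeps only books rows whose author_id matches an id in authors. Walk through each book:
  - book 1 (Northern Lights): author_id=NULL, no match -> dropped
  - book 2 (Quiet Streets): author_id=3 -> matches Smith
  - book 3 (Falling Leaves): author_id=1 -> matches Adams
  - book 4 (Hollow Hills): author_id=2 -> matches Mitchell
  - book 5 (The Iron Gate): author_id=1 -> matches Adams
  - book 6 (The Long Road): author_id=2 -> matches Mitchell
  - book 7 (Stone Bridges): author_id=2 -> matches Mitchell
  - book 8 (The Glass Key): author_id=1 -> matches Adams
  - book 9 (Midnight Sun): author_id=NULL, no match -> dropped
So 2 of 9 rows are dropped.

SQL:
SELECT a.title, b.name AS author
FROM books a
INNER JOIN authors b ON a.author_id = b.id

Result:
title          | author  
---------------+---------
Quiet Streets  | Smith   
Falling Leaves | Adams   
Hollow Hills   | Mitchell
The Iron Gate  | Adams   
The Long Road  | Mitchell
Stone Bridges  | Mitchell
The Glass Key  | Adams   


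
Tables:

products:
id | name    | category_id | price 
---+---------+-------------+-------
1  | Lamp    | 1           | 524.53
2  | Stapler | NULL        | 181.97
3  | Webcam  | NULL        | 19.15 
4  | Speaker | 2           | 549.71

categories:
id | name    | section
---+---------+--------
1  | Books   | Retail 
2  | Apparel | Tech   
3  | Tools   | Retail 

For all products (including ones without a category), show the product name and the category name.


LEFT JOIN keeps every row from products (the left table); where category_id has no match in categories, the category columns become NULL. Walk through each product:
  - product 1 (Lamp): category_id=1 -> matches Books
  - product 2 (Stapler): category_id=NULL, no match -> kept with NULL
  - product 3 (Webcam): category_id=NULL, no match -> kept with NULL
  - product 4 (Speaker): category_id=2 -> matches Apparel
All 4 rows appear; 2 have NULL category.

SQL:
SELECT a.name, b.name AS category
FROM products a
LEFT JOIN categories b ON a.category_id = b.id

Result:
name    | category
--------+---------
Lamp    | Books   
Stapler | NULL    
Webcam  | NULL    
Speaker | Apparel 


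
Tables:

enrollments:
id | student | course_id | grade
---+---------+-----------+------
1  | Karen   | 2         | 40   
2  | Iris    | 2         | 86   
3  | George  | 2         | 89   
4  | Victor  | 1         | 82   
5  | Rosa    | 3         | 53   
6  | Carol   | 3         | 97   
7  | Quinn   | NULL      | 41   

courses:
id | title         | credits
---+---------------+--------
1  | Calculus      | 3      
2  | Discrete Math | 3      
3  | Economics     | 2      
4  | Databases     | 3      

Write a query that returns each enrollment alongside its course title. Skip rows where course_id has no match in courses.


INNER JOIN keeps only enrollments rows whose course_id matches an id in courses. Walk through each enrollment:
  - enrollment 1 (Karen): course_id=2 -> matches Discrete Math
  - enrollment 2 (Iris): course_id=2 -> matches Discrete Math
  - enrollment 3 (George): course_id=2 -> matches Discrete Math
  - enrollment 4 (Victor): course_id=1 -> matches Calculus
  - enrollment 5 (Rosa): course_id=3 -> matches Economics
  - enrollment 6 (Carol): course_id=3 -> matches Economics
  - enrollment 7 (Quinn): course_id=NULL, no match -> dropped
So 1 of 7 rows is dropped.

SQL:
SELECT a.student, b.title AS course
FROM enrollments a
INNER JOIN courses b ON a.course_id = b.id

Result:
student | course       
--------+--------------
Karen   | Discrete Math
Iris    | Discrete Math
George  | Discrete Math
Victor  | Calculus     
Rosa    | Economics    
Carol   | Economics    


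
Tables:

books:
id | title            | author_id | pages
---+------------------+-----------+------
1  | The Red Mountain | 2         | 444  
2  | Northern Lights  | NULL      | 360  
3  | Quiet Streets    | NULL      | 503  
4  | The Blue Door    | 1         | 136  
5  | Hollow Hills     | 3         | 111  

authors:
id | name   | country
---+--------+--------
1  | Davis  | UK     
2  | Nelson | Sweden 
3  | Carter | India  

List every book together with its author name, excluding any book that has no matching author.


INNER JOIN keeps only books rows whose author_id matches an id in authors. Walk through each book:
  - book 1 (The Red Mountain): author_id=2 -> matches Nelson
  - book 2 (Northern Lights): author_id=NULL, no match -> dropped
  - book 3 (Quiet Streets): author_id=NULL, no match -> dropped
  - book 4 (The Blue Door): author_id=1 -> matches Davis
  - book 5 (Hollow Hills): author_id=3 -> matches Carter
So 2 of 5 rows are dropped.

SQL:
SELECT a.title, b.name AS author
FROM books a
INNER JOIN authors b ON a.author_id = b.id

Result:
title            | author
-----------------+-------
The Red Mountain | Nelson
The Blue Door    | Davis 
Hollow Hills     | Carter


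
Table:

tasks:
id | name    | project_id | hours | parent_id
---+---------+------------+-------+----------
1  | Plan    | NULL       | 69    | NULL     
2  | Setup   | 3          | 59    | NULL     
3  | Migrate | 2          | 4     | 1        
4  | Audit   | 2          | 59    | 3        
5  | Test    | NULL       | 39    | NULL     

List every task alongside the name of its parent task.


This is a self-join: tasks is joined to a second copy of itself, matching each row's parent_id to another row's id. Use LEFT JOIN so rows with parent_id=NULL are kept.
  - task 1 (Plan): parent_id=NULL -> NULL
  - task 2 (Setup): parent_id=NULL -> NULL
  - task 3 (Migrate): parent_id=1 -> Plan
  - task 4 (Audit): parent_id=3 -> Migrate
  - task 5 (Test): parent_id=NULL -> NULL

SQL:
SELECT a.name AS item, b.name AS parent
FROM tasks a
LEFT JOIN tasks b ON a.parent_id = b.id

Result:
item    | parent 
--------+--------
Plan    | NULL   
Setup   | NULL   
Migrate | Plan   
Audit   | Migrate
Test    | NULL   


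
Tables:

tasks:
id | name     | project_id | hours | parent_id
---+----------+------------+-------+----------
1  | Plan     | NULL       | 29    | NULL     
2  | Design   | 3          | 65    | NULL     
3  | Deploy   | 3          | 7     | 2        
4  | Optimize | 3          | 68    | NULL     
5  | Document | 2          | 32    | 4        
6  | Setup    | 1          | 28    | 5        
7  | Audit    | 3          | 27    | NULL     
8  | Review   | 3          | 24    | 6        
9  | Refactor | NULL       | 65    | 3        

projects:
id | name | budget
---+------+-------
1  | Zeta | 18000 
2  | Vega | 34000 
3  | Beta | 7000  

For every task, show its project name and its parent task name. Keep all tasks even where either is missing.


Two LEFT JOINs from the same base table tasks: one to projects via project_id, one to tasks itself via parent_id. Both are LEFT so every task is preserved.
Match against projects:
  - task 1 (Plan): project_id=NULL, no match -> kept with NULL
  - task 2 (Design): project_id=3 -> matches Beta
  - task 3 (Deploy): project_id=3 -> matches Beta
  - task 4 (Optimize): project_id=3 -> matches Beta
  - task 5 (Document): project_id=2 -> matches Vega
  - task 6 (Setup): project_id=1 -> matches Zeta
  - task 7 (Audit): project_id=3 -> matches Beta
  - task 8 (Review): project_id=3 -> matches Beta
  - task 9 (Refactor): project_id=NULL, no match -> kept with NULL
Match against tasks (self):
  - task 1 (Plan): parent_id=NULL -> NULL
  - task 2 (Design): parent_id=NULL -> NULL
  - task 3 (Deploy): parent_id=2 -> Design
  - task 4 (Optimize): parent_id=NULL -> NULL
  - task 5 (Document): parent_id=4 -> Optimize
  - task 6 (Setup): parent_id=5 -> Document
  - task 7 (Audit): parent_id=NULL -> NULL
  - task 8 (Review): parent_id=6 -> Setup
  - task 9 (Refactor): parent_id=3 -> Deploy

SQL:
SELECT a.name, b.name AS project, c.name AS parent
FROM tasks a
LEFT JOIN projects b ON a.project_id = b.id
LEFT JOIN tasks c ON a.parent_id = c.id

Result:
name     | project | parent  
---------+---------+---------
Plan     | NULL    | NULL    
Design   | Beta    | NULL    
Deploy   | Beta    | Design  
Optimize | Beta    | NULL    
Document | Vega    | Optimize
Setup    | Zeta    | Document
Audit    | Beta    | NULL    
Review   | Beta    | Setup   
Refactor | NULL    | Deploy  


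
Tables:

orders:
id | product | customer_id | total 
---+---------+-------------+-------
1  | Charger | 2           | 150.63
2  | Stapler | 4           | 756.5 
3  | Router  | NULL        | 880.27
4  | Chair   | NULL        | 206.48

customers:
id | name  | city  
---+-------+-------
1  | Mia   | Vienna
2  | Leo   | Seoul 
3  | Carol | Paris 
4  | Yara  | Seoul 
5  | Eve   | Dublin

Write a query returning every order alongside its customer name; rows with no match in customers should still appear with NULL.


LEFT JOIN keeps every row from orders (the left table); where customer_id has no match in customers, the customer columns become NULL. Walk through each order:
  - order 1 (Charger): customer_id=2 -> matches Leo
  - order 2 (Stapler): customer_id=4 -> matches Yara
  - order 3 (Router): customer_id=NULL, no match -> kept with NULL
  - order 4 (Chair): customer_id=NULL, no match -> kept with NULL
All 4 rows appear; 2 have NULL customer.

SQL:
SELECT a.product, b.name AS customer
FROM orders a
LEFT JOIN customers b ON a.customer_id = b.id

Result:
product | customer
--------+---------
Charger | Leo     
Stapler | Yara    
Router  | NULL    
Chair   | NULL    


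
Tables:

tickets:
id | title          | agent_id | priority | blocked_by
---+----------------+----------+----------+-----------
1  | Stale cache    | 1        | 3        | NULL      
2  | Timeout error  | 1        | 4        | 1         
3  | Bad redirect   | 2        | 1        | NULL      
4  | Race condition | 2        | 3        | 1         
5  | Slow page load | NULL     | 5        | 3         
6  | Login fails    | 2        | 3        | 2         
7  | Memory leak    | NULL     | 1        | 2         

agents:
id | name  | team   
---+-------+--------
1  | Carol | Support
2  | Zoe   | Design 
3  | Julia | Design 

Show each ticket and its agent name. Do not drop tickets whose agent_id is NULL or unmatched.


LEFT JOIN keeps every row from tickets (the left table); where agent_id has no match in agents, the agent columns become NULL. Walk through each ticket:
  - ticket 1 (Stale cache): agent_id=1 -> matches Carol
  - ticket 2 (Timeout error): agent_id=1 -> matches Carol
  - ticket 3 (Bad redirect): agent_id=2 -> matches Zoe
  - ticket 4 (Race condition): agent_id=2 -> matches Zoe
  - ticket 5 (Slow page load): agent_id=NULL, no match -> kept with NULL
  - ticket 6 (Login fails): agent_id=2 -> matches Zoe
  - ticket 7 (Memory leak): agent_id=NULL, no match -> kept with NULL
All 7 rows appear; 2 have NULL agent.

SQL:
SELECT a.title, b.name AS agent
FROM tickets a
LEFT JOIN agents b ON a.agent_id = b.id

Result:
title          | agent
---------------+------
Stale cache    | Carol
Timeout error  | Carol
Bad redirect   | Zoe  
Race condition | Zoe  
Slow page load | NULL 
Login fails    | Zoe  
Memory leak    | NULL 


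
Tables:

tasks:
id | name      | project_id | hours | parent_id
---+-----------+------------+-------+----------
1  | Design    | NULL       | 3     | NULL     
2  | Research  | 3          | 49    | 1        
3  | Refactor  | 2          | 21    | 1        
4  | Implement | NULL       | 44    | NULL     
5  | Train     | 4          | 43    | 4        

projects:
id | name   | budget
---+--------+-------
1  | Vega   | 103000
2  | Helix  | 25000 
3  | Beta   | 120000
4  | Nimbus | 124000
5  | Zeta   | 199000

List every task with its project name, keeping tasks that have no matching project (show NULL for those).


LEFT JOIN keeps every row from tasks (the left table); where project_id has no match in projects, the project columns become NULL. Walk through each task:
  - task 1 (Design): project_id=NULL, no match -> kept with NULL
  - task 2 (Research): project_id=3 -> matches Beta
  - task 3 (Refactor): project_id=2 -> matches Helix
  - task 4 (Implement): project_id=NULL, no match -> kept with NULL
  - task 5 (Train): project_id=4 -> matches Nimbus
All 5 rows appear; 2 have NULL project.

SQL:
SELECT a.name, b.name AS project
FROM tasks a
LEFT JOIN projects b ON a.project_id = b.id

Result:
name      | project
----------+--------
Design    | NULL   
Research  | Beta   
Refactor  | Helix  
Implement | NULL   
Train     | Nimbus 


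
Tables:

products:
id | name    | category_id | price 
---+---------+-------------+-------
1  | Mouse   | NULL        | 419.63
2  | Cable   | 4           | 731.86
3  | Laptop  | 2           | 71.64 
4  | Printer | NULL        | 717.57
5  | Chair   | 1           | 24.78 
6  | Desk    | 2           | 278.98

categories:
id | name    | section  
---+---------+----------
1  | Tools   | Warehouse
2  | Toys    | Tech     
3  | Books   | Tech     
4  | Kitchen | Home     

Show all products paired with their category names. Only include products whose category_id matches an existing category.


INNER JOIN keeps only products rows whose category_id matches an id in categories. Walk through each product:
  - product 1 (Mouse): category_id=NULL, no match -> dropped
  - product 2 (Cable): category_id=4 -> matches Kitchen
  - product 3 (Laptop): category_id=2 -> matches Toys
  - product 4 (Printer): category_id=NULL, no match -> dropped
  - product 5 (Chair): category_id=1 -> matches Tools
  - product 6 (Desk): category_id=2 -> matches Toys
So 2 of 6 rows are dropped.

SQL:
SELECT a.name, b.name AS category
FROM products a
INNER JOIN categories b ON a.category_id = b.id

Result:
name   | category
-------+---------
Cable  | Kitchen 
Laptop | Toys    
Chair  | Tools   
Desk   | Toys    


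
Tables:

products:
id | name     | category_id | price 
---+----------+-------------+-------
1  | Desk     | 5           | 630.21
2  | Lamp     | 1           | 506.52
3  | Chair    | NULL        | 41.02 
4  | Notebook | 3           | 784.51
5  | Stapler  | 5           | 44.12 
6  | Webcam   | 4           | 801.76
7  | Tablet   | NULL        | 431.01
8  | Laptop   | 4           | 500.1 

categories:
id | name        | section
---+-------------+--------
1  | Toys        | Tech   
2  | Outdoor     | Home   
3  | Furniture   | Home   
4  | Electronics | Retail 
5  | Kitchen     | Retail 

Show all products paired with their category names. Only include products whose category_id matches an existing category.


INNER JOIN keeps only products rows whose category_id matches an id in categories. Walk through each product:
  - product 1 (Desk): category_id=5 -> matches Kitchen
  - product 2 (Lamp): category_id=1 -> matches Toys
  - product 3 (Chair): category_id=NULL, no match -> dropped
  - product 4 (Notebook): category_id=3 -> matches Furniture
  - product 5 (Stapler): category_id=5 -> matches Kitchen
  - product 6 (Webcam): category_id=4 -> matches Electronics
  - product 7 (Tablet): category_id=NULL, no match -> dropped
  - product 8 (Laptop): category_id=4 -> matches Electronics
So 2 of 8 rows are dropped.

SQL:
SELECT a.name, b.name AS category
FROM products a
INNER JOIN categories b ON a.category_id = b.id

Result:
name     | category   
---------+------------
Desk     | Kitchen    
Lamp     | Toys       
Notebook | Furniture  
Stapler  | Kitchen    
Webcam   | Electronics
Laptop   | Electronics


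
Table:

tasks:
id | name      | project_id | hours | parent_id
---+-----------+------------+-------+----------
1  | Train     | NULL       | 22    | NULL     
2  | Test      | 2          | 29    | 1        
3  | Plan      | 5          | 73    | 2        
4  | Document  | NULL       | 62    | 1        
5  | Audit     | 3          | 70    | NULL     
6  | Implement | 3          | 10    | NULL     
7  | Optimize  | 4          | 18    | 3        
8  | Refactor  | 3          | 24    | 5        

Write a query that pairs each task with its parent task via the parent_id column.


This is a self-join: tasks is joined to a second copy of itself, matching each row's parent_id to another row's id. Use LEFT JOIN so rows with parent_id=NULL are kept.
  - task 1 (Train): parent_id=NULL -> NULL
  - task 2 (Test): parent_id=1 -> Train
  - task 3 (Plan): parent_id=2 -> Test
  - task 4 (Document): parent_id=1 -> Train
  - task 5 (Audit): parent_id=NULL -> NULL
  - task 6 (Implement): parent_id=NULL -> NULL
  - task 7 (Optimize): parent_id=3 -> Plan
  - task 8 (Refactor): parent_id=5 -> Audit

SQL:
SELECT a.name AS item, b.name AS parent
FROM tasks a
LEFT JOIN tasks b ON a.parent_id = b.id

Result:
item      | parent
----------+-------
Train     | NULL  
Test      | Train 
Plan      | Test  
Document  | Train 
Audit     | NULL  
Implement | NULL  
Optimize  | Plan  
Refactor  | Audit 


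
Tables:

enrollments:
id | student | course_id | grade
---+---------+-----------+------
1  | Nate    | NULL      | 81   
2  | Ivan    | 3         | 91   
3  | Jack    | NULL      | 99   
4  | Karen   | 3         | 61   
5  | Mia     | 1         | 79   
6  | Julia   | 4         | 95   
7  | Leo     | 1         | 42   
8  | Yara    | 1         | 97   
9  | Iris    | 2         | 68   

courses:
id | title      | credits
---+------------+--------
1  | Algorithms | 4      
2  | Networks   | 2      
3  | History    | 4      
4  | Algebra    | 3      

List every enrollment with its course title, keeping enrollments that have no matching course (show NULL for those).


LEFT JOIN keeps every row from enrollments (the left table); where course_id has no match in courses, the course columns become NULL. Walk through each enrollment:
  - enrollment 1 (Nate): course_id=NULL, no match -> kept with NULL
  - enrollment 2 (Ivan): course_id=3 -> matches History
  - enrollment 3 (Jack): course_id=NULL, no match -> kept with NULL
  - enrollment 4 (Karen): course_id=3 -> matches History
  - enrollment 5 (Mia): course_id=1 -> matches Algorithms
  - enrollment 6 (Julia): course_id=4 -> matches Algebra
  - enrollment 7 (Leo): course_id=1 -> matches Algorithms
  - enrollment 8 (Yara): course_id=1 -> matches Algorithms
  - enrollment 9 (Iris): course_id=2 -> matches Networks
All 9 rows appear; 2 have NULL course.

SQL:
SELECT a.student, b.title AS course
FROM enrollments a
LEFT JOIN courses b ON a.course_id = b.id

Result:
student | course    
--------+-----------
Nate    | NULL      
Ivan    | History   
Jack    | NULL      
Karen   | History   
Mia     | Algorithms
Julia   | Algebra   
Leo     | Algorithms
Yara    | Algorithms
Iris    | Networks  


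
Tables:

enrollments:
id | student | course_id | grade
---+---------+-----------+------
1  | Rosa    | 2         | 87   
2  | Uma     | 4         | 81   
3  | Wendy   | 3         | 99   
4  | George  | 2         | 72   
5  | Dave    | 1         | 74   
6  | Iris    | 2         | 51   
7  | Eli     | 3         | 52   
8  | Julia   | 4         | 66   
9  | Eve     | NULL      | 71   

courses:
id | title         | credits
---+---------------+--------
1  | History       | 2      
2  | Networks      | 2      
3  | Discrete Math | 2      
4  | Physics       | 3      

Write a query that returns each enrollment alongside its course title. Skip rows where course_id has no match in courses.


INNER JOIN keeps only enrollments rows whose course_id matches an id in courses. Walk through each enrollment:
  - enrollment 1 (Rosa): course_id=2 -> matches Networks
  - enrollment 2 (Uma): course_id=4 -> matches Physics
  - enrollment 3 (Wendy): course_id=3 -> matches Discrete Math
  - enrollment 4 (George): course_id=2 -> matches Networks
  - enrollment 5 (Dave): course_id=1 -> matches History
  - enrollment 6 (Iris): course_id=2 -> matches Networks
  - enrollment 7 (Eli): course_id=3 -> matches Discrete Math
  - enrollment 8 (Julia): course_id=4 -> matches Physics
  - enrollment 9 (Eve): course_id=NULL, no match -> dropped
So 1 of 9 rows is dropped.

SQL:
SELECT a.student, b.title AS course
FROM enrollments a
INNER JOIN courses b ON a.course_id = b.id

Result:
student | course       
--------+--------------
Rosa    | Networks     
Uma     | Physics      
Wendy   | Discrete Math
George  | Networks     
Dave    | History      
Iris    | Networks     
Eli     | Discrete Math
Julia   | Physics      


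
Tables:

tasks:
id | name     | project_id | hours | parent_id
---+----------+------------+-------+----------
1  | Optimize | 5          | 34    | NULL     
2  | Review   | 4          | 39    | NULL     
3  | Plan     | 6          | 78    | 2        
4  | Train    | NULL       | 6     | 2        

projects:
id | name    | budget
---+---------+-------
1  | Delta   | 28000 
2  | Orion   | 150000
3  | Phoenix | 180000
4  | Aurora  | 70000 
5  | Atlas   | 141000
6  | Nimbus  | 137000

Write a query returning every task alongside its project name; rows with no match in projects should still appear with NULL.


LEFT JOIN keeps every row from tasks (the left table); where project_id has no match in projects, the project columns become NULL. Walk through each task:
  - task 1 (Optimize): project_id=5 -> matches Atlas
  - task 2 (Review): project_id=4 -> matches Aurora
  - task 3 (Plan): project_id=6 -> matches Nimbus
  - task 4 (Train): project_id=NULL, no match -> kept with NULL
All 4 rows appear; 1 has NULL project.

SQL:
SELECT a.name, b.name AS project
FROM tasks a
LEFT JOIN projects b ON a.project_id = b.id

Result:
name     | project
---------+--------
Optimize | Atlas  
Review   | Aurora 
Plan     | Nimbus 
Train    | NULL   


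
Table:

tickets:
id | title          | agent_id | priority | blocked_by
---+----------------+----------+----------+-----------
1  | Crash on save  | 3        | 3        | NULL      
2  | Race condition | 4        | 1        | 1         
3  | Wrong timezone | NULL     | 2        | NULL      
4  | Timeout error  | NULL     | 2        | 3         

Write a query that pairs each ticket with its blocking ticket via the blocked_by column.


This is a self-join: tickets is joined to a second copy of itself, matching each row's blocked_by to another row's id. Use LEFT JOIN so rows with blocked_by=NULL are kept.
  - ticket 1 (Crash on save): blocked_by=NULL -> NULL
  - ticket 2 (Race condition): blocked_by=1 -> Crash on save
  - ticket 3 (Wrong timezone): blocked_by=NULL -> NULL
  - ticket 4 (Timeout error): blocked_by=3 -> Wrong timezone

SQL:
SELECT a.title AS item, b.title AS blocked_by
FROM tickets a
LEFT JOIN tickets b ON a.blocked_by = b.id

Result:
item           | blocked_by    
---------------+---------------
Crash on save  | NULL          
Race condition | Crash on save 
Wrong timezone | NULL          
Timeout error  | Wrong timezone


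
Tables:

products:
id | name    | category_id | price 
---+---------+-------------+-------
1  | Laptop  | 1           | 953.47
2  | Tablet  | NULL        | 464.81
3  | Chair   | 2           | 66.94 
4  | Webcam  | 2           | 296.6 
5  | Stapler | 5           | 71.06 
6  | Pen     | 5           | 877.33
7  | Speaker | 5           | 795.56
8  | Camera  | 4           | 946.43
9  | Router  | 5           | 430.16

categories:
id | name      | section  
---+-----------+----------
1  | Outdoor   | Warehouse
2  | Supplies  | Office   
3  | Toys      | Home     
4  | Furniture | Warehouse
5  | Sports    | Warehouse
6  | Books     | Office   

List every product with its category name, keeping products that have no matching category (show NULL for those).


LEFT JOIN keeps every row from products (the left table); where category_id has no match in categories, the category columns become NULL. Walk through each product:
  - product 1 (Laptop): category_id=1 -> matches Outdoor
  - product 2 (Tablet): category_id=NULL, no match -> kept with NULL
  - product 3 (Chair): category_id=2 -> matches Supplies
  - product 4 (Webcam): category_id=2 -> matches Supplies
  - product 5 (Stapler): category_id=5 -> matches Sports
  - product 6 (Pen): category_id=5 -> matches Sports
  - product 7 (Speaker): category_id=5 -> matches Sports
  - product 8 (Camera): category_id=4 -> matches Furniture
  - product 9 (Router): category_id=5 -> matches Sports
All 9 rows appear; 1 has NULL category.

SQL:
SELECT a.name, b.name AS category
FROM products a
LEFT JOIN categories b ON a.category_id = b.id

Result:
name    | category 
--------+----------
Laptop  | Outdoor  
Tablet  | NULL     
Chair   | Supplies 
Webcam  | Supplies 
Stapler | Sports   
Pen     | Sports   
Speaker | Sports   
Camera  | Furniture
Router  | Sports   


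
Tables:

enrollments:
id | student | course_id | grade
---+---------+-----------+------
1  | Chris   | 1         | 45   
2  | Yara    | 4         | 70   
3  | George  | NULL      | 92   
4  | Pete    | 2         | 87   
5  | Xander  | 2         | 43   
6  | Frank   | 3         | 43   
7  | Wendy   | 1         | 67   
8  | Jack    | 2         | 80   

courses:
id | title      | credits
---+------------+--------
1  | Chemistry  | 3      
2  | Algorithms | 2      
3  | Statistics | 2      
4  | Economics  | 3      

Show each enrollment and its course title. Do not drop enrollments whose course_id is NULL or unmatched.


LEFT JOIN keeps every row from enrollments (the left table); where course_id has no match in courses, the course columns become NULL. Walk through each enrollment:
  - enrollment 1 (Chris): course_id=1 -> matches Chemistry
  - enrollment 2 (Yara): course_id=4 -> matches Economics
  - enrollment 3 (George): course_id=NULL, no match -> kept with NULL
  - enrollment 4 (Pete): course_id=2 -> matches Algorithms
  - enrollment 5 (Xander): course_id=2 -> matches Algorithms
  - enrollment 6 (Frank): course_id=3 -> matches Statistics
  - enrollment 7 (Wendy): course_id=1 -> matches Chemistry
  - enrollment 8 (Jack): course_id=2 -> matches Algorithms
All 8 rows appear; 1 has NULL course.

SQL:
SELECT a.student, b.title AS course
FROM enrollments a
LEFT JOIN courses b ON a.course_id = b.id

Result:
student | course    
--------+-----------
Chris   | Chemistry 
Yara    | Economics 
George  | NULL      
Pete    | Algorithms
Xander  | Algorithms
Frank   | Statistics
Wendy   | Chemistry 
Jack    | Algorithms


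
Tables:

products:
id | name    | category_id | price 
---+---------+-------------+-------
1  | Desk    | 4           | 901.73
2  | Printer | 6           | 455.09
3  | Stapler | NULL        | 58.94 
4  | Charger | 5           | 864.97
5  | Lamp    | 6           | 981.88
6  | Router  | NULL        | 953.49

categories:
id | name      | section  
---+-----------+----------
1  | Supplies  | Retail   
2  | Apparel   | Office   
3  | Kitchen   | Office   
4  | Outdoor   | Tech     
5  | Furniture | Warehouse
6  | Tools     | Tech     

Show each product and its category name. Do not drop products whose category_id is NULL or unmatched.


LEFT JOIN keeps every row from products (the left table); where category_id has no match in categories, the category columns become NULL. Walk through each product:
  - product 1 (Desk): category_id=4 -> matches Outdoor
  - product 2 (Printer): category_id=6 -> matches Tools
  - product 3 (Stapler): category_id=NULL, no match -> kept with NULL
  - product 4 (Charger): category_id=5 -> matches Furniture
  - product 5 (Lamp): category_id=6 -> matches Tools
  - product 6 (Router): category_id=NULL, no match -> kept with NULL
All 6 rows appear; 2 have NULL category.

SQL:
SELECT a.name, b.name AS category
FROM products a
LEFT JOIN categories b ON a.category_id = b.id

Result:
name    | category 
--------+----------
Desk    | Outdoor  
Printer | Tools    
Stapler | NULL     
Charger | Furniture
Lamp    | Tools    
Router  | NULL     


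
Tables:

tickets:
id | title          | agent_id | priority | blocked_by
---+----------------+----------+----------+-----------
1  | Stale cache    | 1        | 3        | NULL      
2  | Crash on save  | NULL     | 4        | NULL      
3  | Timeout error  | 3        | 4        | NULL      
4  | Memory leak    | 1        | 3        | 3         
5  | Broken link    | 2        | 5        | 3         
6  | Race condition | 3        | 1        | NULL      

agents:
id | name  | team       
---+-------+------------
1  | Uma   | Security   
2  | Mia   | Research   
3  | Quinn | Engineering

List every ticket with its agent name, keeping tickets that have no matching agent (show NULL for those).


LEFT JOIN keeps every row from tickets (the left table); where agent_id has no match in agents, the agent columns become NULL. Walk through each ticket:
  - ticket 1 (Stale cache): agent_id=1 -> matches Uma
  - ticket 2 (Crash on save): agent_id=NULL, no match -> kept with NULL
  - ticket 3 (Timeout error): agent_id=3 -> matches Quinn
  - ticket 4 (Memory leak): agent_id=1 -> matches Uma
  - ticket 5 (Broken link): agent_id=2 -> matches Mia
  - ticket 6 (Race condition): agent_id=3 -> matches Quinn
All 6 rows appear; 1 has NULL agent.

SQL:
SELECT a.title, b.name AS agent
FROM tickets a
LEFT JOIN agents b ON a.agent_id = b.id

Result:
title          | agent
---------------+------
Stale cache    | Uma  
Crash on save  | NULL 
Timeout error  | Quinn
Memory leak    | Uma  
Broken link    | Mia  
Race condition | Quinn


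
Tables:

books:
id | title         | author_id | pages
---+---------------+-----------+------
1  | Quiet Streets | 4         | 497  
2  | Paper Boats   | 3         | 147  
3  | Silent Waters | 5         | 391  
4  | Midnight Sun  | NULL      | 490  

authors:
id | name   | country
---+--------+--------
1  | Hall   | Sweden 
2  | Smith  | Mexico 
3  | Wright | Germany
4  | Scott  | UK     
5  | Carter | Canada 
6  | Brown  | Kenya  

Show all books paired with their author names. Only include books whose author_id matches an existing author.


INNER JOIN keeps only books rows whose author_id matches an id in authors. Walk through each book:
  - book 1 (Quiet Streets): author_id=4 -> matches Scott
  - book 2 (Paper Boats): author_id=3 -> matches Wright
  - book 3 (Silent Waters): author_id=5 -> matches Carter
  - book 4 (Midnight Sun): author_id=NULL, no match -> dropped
So 1 of 4 rows is dropped.

SQL:
SELECT a.title, b.name AS author
FROM books a
INNER JOIN authors b ON a.author_id = b.id

Result:
title         | author
--------------+-------
Quiet Streets | Scott 
Paper Boats   | Wright
Silent Waters | Carter


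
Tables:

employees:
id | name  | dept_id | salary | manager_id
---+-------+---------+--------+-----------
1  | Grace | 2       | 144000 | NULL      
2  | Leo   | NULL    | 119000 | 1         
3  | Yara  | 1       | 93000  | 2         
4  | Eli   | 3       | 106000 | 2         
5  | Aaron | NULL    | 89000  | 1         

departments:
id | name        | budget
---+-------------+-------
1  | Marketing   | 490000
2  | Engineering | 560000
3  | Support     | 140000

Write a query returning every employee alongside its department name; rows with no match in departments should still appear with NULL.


LEFT JOIN keeps every row from employees (the left table); where dept_id has no match in departments, the department columns become NULL. Walk through each employee:
  - employee 1 (Grace): dept_id=2 -> matches Engineering
  - employee 2 (Leo): dept_id=NULL, no match -> kept with NULL
  - employee 3 (Yara): dept_id=1 -> matches Marketing
  - employee 4 (Eli): dept_id=3 -> matches Support
  - employee 5 (Aaron): dept_id=NULL, no match -> kept with NULL
All 5 rows appear; 2 have NULL department.

SQL:
SELECT a.name, b.name AS department
FROM employees a
LEFT JOIN departments b ON a.dept_id = b.id

Result:
name  | department 
------+------------
Grace | Engineering
Leo   | NULL       
Yara  | Marketing  
Eli   | Support    
Aaron | NULL       


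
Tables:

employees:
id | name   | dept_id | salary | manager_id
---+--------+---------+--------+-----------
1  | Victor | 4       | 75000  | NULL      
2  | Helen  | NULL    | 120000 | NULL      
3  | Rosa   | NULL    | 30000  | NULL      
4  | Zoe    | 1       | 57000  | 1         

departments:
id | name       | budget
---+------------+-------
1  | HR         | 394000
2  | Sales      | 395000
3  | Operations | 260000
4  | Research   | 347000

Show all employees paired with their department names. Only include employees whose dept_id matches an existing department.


INNER JOIN keeps only employees rows whose dept_id matches an id in departments. Walk through each employee:
  - employee 1 (Victor): dept_id=4 -> matches Research
  - employee 2 (Helen): dept_id=NULL, no match -> dropped
  - employee 3 (Rosa): dept_id=NULL, no match -> dropped
  - employee 4 (Zoe): dept_id=1 -> matches HR
So 2 of 4 rows are dropped.

SQL:
SELECT a.name, b.name AS department
FROM employees a
INNER JOIN departments b ON a.dept_id = b.id

Result:
name   | department
-------+-----------
Victor | Research  
Zoe    | HR        


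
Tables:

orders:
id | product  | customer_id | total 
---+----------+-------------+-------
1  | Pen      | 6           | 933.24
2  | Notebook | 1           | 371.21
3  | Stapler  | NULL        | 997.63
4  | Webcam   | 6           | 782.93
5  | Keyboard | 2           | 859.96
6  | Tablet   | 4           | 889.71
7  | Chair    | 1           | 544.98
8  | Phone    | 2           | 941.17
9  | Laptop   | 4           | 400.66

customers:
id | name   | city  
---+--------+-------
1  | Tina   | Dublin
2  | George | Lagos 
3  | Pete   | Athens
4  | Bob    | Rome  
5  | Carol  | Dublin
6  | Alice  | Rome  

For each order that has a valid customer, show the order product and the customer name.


INNER JOIN keeps only orders rows whose customer_id matches an id in customers. Walk through each order:
  - order 1 (Pen): customer_id=6 -> matches Alice
  - order 2 (Notebook): customer_id=1 -> matches Tina
  - order 3 (Stapler): customer_id=NULL, no match -> dropped
  - order 4 (Webcam): customer_id=6 -> matches Alice
  - order 5 (Keyboard): customer_id=2 -> matches George
  - order 6 (Tablet): customer_id=4 -> matches Bob
  - order 7 (Chair): customer_id=1 -> matches Tina
  - order 8 (Phone): customer_id=2 -> matches George
  - order 9 (Laptop): customer_id=4 -> matches Bob
So 1 of 9 rows is dropped.

SQL:
SELECT a.product, b.name AS customer
FROM orders a
INNER JOIN customers b ON a.customer_id = b.id

Result:
product  | customer
---------+---------
Pen      | Alice   
Notebook | Tina    
Webcam   | Alice   
Keyboard | George  
Tablet   | Bob     
Chair    | Tina    
Phone    | George  
Laptop   | Bob     


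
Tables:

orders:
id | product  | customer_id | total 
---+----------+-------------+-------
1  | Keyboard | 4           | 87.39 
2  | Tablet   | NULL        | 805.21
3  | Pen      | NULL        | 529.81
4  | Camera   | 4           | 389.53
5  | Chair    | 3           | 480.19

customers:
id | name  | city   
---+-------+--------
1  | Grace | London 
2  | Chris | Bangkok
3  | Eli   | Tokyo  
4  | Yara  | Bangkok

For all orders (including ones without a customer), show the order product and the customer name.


LEFT JOIN keeps every row from orders (the left table); where customer_id has no match in customers, the customer columns become NULL. Walk through each order:
  - order 1 (Keyboard): customer_id=4 -> matches Yara
  - order 2 (Tablet): customer_id=NULL, no match -> kept with NULL
  - order 3 (Pen): customer_id=NULL, no match -> kept with NULL
  - order 4 (Camera): customer_id=4 -> matches Yara
  - order 5 (Chair): customer_id=3 -> matches Eli
All 5 rows appear; 2 have NULL customer.

SQL:
SELECT a.product, b.name AS customer
FROM orders a
LEFT JOIN customers b ON a.customer_id = b.id

Result:
product  | customer
---------+---------
Keyboard | Yara    
Tablet   | NULL    
Pen      | NULL    
Camera   | Yara    
Chair    | Eli     


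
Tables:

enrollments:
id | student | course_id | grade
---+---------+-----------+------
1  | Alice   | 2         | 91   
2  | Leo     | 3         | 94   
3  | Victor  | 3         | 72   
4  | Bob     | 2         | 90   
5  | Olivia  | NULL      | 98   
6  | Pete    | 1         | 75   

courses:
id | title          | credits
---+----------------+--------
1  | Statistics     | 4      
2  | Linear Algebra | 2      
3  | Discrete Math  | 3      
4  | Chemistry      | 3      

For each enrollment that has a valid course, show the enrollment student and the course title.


INNER JOIN keeps only enrollments rows whose course_id matches an id in courses. Walk through each enrollment:
  - enrollment 1 (Alice): course_id=2 -> matches Linear Algebra
  - enrollment 2 (Leo): course_id=3 -> matches Discrete Math
  - enrollment 3 (Victor): course_id=3 -> matches Discrete Math
  - enrollment 4 (Bob): course_id=2 -> matches Linear Algebra
  - enrollment 5 (Olivia): course_id=NULL, no match -> dropped
  - enrollment 6 (Pete): course_id=1 -> matches Statistics
So 1 of 6 rows is dropped.

SQL:
SELECT a.student, b.title AS course
FROM enrollments a
INNER JOIN courses b ON a.course_id = b.id

Result:
student | course        
--------+---------------
Alice   | Linear Algebra
Leo     | Discrete Math 
Victor  | Discrete Math 
Bob     | Linear Algebra
Pete    | Statistics    
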